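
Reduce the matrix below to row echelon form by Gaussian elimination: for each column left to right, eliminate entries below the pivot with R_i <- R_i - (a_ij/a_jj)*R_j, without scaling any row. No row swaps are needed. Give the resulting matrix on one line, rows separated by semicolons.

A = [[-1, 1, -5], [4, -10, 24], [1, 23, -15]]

Forward elimination:
R2 <- R2 - (-4)*R1:  [  0  -6   4 ]
R3 <- R3 - (-1)*R1:  [   0   24  -20 ]
R3 <- R3 - (-4)*R2:  [  0   0  -4 ]
Row echelon form:
[ -1   1  -5 ]
[  0  -6   4 ]
[  0   0  -4 ]

REF = [-1 1 -5; 0 -6 4; 0 0 -4]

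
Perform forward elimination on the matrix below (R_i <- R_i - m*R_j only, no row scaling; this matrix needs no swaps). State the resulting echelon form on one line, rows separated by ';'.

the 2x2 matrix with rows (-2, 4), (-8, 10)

REF = [-2 4; 0 -6]

Forward elimination:
R2 <- R2 - (4)*R1:  [  0  -6 ]
Row echelon form:
[ -2   4 ]
[  0  -6 ]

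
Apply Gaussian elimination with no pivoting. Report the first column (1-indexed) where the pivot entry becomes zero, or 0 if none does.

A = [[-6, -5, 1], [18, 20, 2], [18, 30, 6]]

first zero-pivot column = 0

Naive forward elimination:
R2 <- R2 - (-3)*R1:  [ 0  5  5 ]
R3 <- R3 - (-3)*R1:  [  0  15   9 ]
R3 <- R3 - (3)*R2:  [  0   0  -6 ]
All pivots nonzero; naive elimination completes without hitting a zero pivot.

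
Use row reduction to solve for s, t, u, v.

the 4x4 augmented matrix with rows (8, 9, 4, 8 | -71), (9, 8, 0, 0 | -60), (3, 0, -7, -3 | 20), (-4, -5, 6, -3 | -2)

(-4, -3, -5, 1)

Forward elimination on [A|b]:
R2 <- R2 - (9/8)*R1:  [     0  -17/8   -9/2     -9  159/8 ]
R3 <- R3 - (3/8)*R1:  [     0  -27/8  -17/2     -6  373/8 ]
R4 <- R4 - (-1/2)*R1:  [     0   -1/2      8      1  -75/2 ]
R3 <- R3 - (27/17)*R2:  [      0       0  -23/17  141/17  256/17 ]
R4 <- R4 - (4/17)*R2:  [       0        0   154/17    53/17  -717/17 ]
R4 <- R4 - (-154/23)*R3:  [       0        0        0  1349/23  1349/23 ]
Row echelon form:
[ 8      9       4        8  |      -71 ]
[ 0  -17/8    -9/2       -9  |    159/8 ]
[ 0      0  -23/17   141/17  |   256/17 ]
[ 0      0       0  1349/23  |  1349/23 ]
Back-substitution:
v = (1349/23) / (1349/23) = 1
u = (256/17 - (141/17)*(1)) / (-23/17) = -5
t = (159/8 - (-9/2)*(-5) - (-9)*(1)) / (-17/8) = -3
s = (-71 - (9)*(-3) - (4)*(-5) - (8)*(1)) / 8 = -4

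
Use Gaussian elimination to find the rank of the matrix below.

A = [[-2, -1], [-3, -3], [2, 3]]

Row reduction:
R2 <- R2 - (3/2)*R1:  [    0  -3/2 ]
R3 <- R3 - (-1)*R1:  [ 0  2 ]
R3 <- R3 - (-4/3)*R2:  [ 0  0 ]
Row echelon form:
[ -2    -1 ]
[  0  -3/2 ]
[  0     0 ]
Nonzero rows / pivot columns: 2

rank(A) = 2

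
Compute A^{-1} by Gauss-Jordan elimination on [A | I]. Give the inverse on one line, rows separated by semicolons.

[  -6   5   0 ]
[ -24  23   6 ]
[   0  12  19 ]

Gauss-Jordan on [A | I]:
R1 <- (1/-6)*R1:  [    1  -5/6     0  |  -1/6     0     0 ]
R2 <- R2 - (-24)*R1:  [  0   3   6  |  -4   1   0 ]
R2 <- (1/3)*R2:  [    0     1     2  |  -4/3   1/3     0 ]
R1 <- R1 - (-5/6)*R2:  [      1       0     5/3  |  -23/18    5/18       0 ]
R3 <- R3 - (12)*R2:  [  0   0  -5  |  16  -4   1 ]
R3 <- (1/-5)*R3:  [     0      0      1  |  -16/5    4/5   -1/5 ]
R1 <- R1 - (5/3)*R3:  [      1       0       0  |   73/18  -19/18     1/3 ]
R2 <- R2 - (2)*R3:  [      0       1       0  |   76/15  -19/15     2/5 ]
Right block of [I | A^{-1}] is the inverse:
[ 73/18  -19/18   1/3 ]
[ 76/15  -19/15   2/5 ]
[ -16/5     4/5  -1/5 ]

inverse = [73/18 -19/18 1/3; 76/15 -19/15 2/5; -16/5 4/5 -1/5]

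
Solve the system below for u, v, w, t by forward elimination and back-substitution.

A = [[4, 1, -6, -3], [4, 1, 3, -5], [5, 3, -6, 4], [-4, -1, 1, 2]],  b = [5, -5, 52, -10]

(4, 4, 0, 5)

Forward elimination on [A|b]:
R2 <- R2 - (1)*R1:  [   0    0    9   -2  -10 ]
R3 <- R3 - (5/4)*R1:  [     0    7/4    3/2   31/4  183/4 ]
R4 <- R4 - (-1)*R1:  [  0   0  -5  -1  -5 ]
R2 <-> R3   (pivot in column 2 was zero)
[ 4    1   -6    -3      5 ]
[ 0  7/4  3/2  31/4  183/4 ]
[ 0    0    9    -2    -10 ]
[ 0    0   -5    -1     -5 ]
R4 <- R4 - (-5/9)*R3:  [     0      0      0  -19/9  -95/9 ]
Row echelon form:
[ 4    1   -6     -3  |      5 ]
[ 0  7/4  3/2   31/4  |  183/4 ]
[ 0    0    9     -2  |    -10 ]
[ 0    0    0  -19/9  |  -95/9 ]
Back-substitution:
t = (-95/9) / (-19/9) = 5
w = (-10 - (-2)*(5)) / 9 = 0
v = (183/4 - (3/2)*(0) - (31/4)*(5)) / (7/4) = 4
u = (5 - (1)*(4) - (-6)*(0) - (-3)*(5)) / 4 = 4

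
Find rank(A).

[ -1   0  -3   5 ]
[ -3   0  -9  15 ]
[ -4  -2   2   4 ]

Row reduction:
R2 <- R2 - (3)*R1:  [ 0  0  0  0 ]
R3 <- R3 - (4)*R1:  [   0   -2   14  -16 ]
R2 <-> R3   (pivot in column 2 was zero)
[ -1   0  -3    5 ]
[  0  -2  14  -16 ]
[  0   0   0    0 ]
Row echelon form:
[ -1   0  -3    5 ]
[  0  -2  14  -16 ]
[  0   0   0    0 ]
Nonzero rows / pivot columns: 2

rank(A) = 2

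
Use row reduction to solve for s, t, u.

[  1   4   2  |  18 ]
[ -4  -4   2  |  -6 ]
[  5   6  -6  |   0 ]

Forward elimination on [A|b]:
R2 <- R2 - (-4)*R1:  [  0  12  10  66 ]
R3 <- R3 - (5)*R1:  [   0  -14  -16  -90 ]
R3 <- R3 - (-7/6)*R2:  [     0      0  -13/3    -13 ]
Row echelon form:
[ 1   4      2  |   18 ]
[ 0  12     10  |   66 ]
[ 0   0  -13/3  |  -13 ]
Back-substitution:
u = (-13) / (-13/3) = 3
t = (66 - (10)*(3)) / 12 = 3
s = (18 - (4)*(3) - (2)*(3)) / 1 = 0

(0, 3, 3)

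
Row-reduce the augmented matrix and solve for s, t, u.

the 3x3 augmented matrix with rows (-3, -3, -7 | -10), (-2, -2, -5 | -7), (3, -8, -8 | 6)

(2, -1, 1)

Forward elimination on [A|b]:
R2 <- R2 - (2/3)*R1:  [    0     0  -1/3  -1/3 ]
R3 <- R3 - (-1)*R1:  [   0  -11  -15   -4 ]
R2 <-> R3   (pivot in column 2 was zero)
[ -3   -3    -7   -10 ]
[  0  -11   -15    -4 ]
[  0    0  -1/3  -1/3 ]
Row echelon form:
[ -3   -3    -7  |   -10 ]
[  0  -11   -15  |    -4 ]
[  0    0  -1/3  |  -1/3 ]
Back-substitution:
u = (-1/3) / (-1/3) = 1
t = (-4 - (-15)*(1)) / -11 = -1
s = (-10 - (-3)*(-1) - (-7)*(1)) / -3 = 2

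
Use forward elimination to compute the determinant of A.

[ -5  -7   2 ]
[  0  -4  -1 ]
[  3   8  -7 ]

det(A) = -135

Forward elimination:
R3 <- R3 - (-3/5)*R1:  [     0   19/5  -29/5 ]
R3 <- R3 - (-19/20)*R2:  [     0      0  -27/4 ]
Upper-triangular form:
[ -5  -7      2 ]
[  0  -4     -1 ]
[  0   0  -27/4 ]
det(A) = (-1)^0 * (-5) * (-4) * (-27/4) = -135  (0 row swaps -> sign +1)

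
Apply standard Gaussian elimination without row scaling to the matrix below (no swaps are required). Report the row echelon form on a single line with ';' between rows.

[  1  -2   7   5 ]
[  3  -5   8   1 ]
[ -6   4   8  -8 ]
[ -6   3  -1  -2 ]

REF = [1 -2 7 5; 0 1 -13 -14; 0 0 -54 -90; 0 0 0 86/3]

Forward elimination:
R2 <- R2 - (3)*R1:  [   0    1  -13  -14 ]
R3 <- R3 - (-6)*R1:  [  0  -8  50  22 ]
R4 <- R4 - (-6)*R1:  [  0  -9  41  28 ]
R3 <- R3 - (-8)*R2:  [   0    0  -54  -90 ]
R4 <- R4 - (-9)*R2:  [   0    0  -76  -98 ]
R4 <- R4 - (38/27)*R3:  [    0     0     0  86/3 ]
Row echelon form:
[ 1  -2    7     5 ]
[ 0   1  -13   -14 ]
[ 0   0  -54   -90 ]
[ 0   0    0  86/3 ]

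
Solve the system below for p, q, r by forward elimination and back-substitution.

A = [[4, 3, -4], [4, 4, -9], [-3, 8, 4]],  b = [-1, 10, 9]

Forward elimination on [A|b]:
R2 <- R2 - (1)*R1:  [  0   1  -5  11 ]
R3 <- R3 - (-3/4)*R1:  [    0  41/4     1  33/4 ]
R3 <- R3 - (41/4)*R2:  [      0       0   209/4  -209/2 ]
Row echelon form:
[ 4  3     -4  |      -1 ]
[ 0  1     -5  |      11 ]
[ 0  0  209/4  |  -209/2 ]
Back-substitution:
r = (-209/2) / (209/4) = -2
q = (11 - (-5)*(-2)) / 1 = 1
p = (-1 - (3)*(1) - (-4)*(-2)) / 4 = -3

(-3, 1, -2)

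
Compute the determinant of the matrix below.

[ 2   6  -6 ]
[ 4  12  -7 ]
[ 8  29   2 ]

Forward elimination:
R2 <- R2 - (2)*R1:  [ 0  0  5 ]
R3 <- R3 - (4)*R1:  [  0   5  26 ]
R2 <-> R3   (pivot in column 2 was zero)
[ 2  6  -6 ]
[ 0  5  26 ]
[ 0  0   5 ]
Upper-triangular form:
[ 2  6  -6 ]
[ 0  5  26 ]
[ 0  0   5 ]
det(A) = (-1)^1 * (2) * (5) * (5) = -50  (1 row swap -> sign -1)

det(A) = -50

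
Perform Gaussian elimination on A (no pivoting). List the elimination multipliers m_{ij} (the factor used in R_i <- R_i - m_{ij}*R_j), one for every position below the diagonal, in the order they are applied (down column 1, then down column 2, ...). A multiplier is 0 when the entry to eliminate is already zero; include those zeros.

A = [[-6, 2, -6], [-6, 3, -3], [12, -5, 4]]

Forward elimination:
R2 <- R2 - (1)*R1:  [ 0  1  3 ]
R3 <- R3 - (-2)*R1:  [  0  -1  -8 ]
R3 <- R3 - (-1)*R2:  [  0   0  -5 ]
Multipliers (in order of application): m_{21} = 1, m_{31} = -2, m_{32} = -1

multipliers: 1, -2, -1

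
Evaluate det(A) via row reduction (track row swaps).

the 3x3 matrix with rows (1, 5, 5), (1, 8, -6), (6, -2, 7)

det(A) = -421

Forward elimination:
R2 <- R2 - (1)*R1:  [   0    3  -11 ]
R3 <- R3 - (6)*R1:  [   0  -32  -23 ]
R3 <- R3 - (-32/3)*R2:  [      0       0  -421/3 ]
Upper-triangular form:
[ 1  5       5 ]
[ 0  3     -11 ]
[ 0  0  -421/3 ]
det(A) = (-1)^0 * (1) * (3) * (-421/3) = -421  (0 row swaps -> sign +1)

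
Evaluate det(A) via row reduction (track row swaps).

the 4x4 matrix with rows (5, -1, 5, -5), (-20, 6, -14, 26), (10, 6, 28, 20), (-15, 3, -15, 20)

Forward elimination:
R2 <- R2 - (-4)*R1:  [ 0  2  6  6 ]
R3 <- R3 - (2)*R1:  [  0   8  18  30 ]
R4 <- R4 - (-3)*R1:  [ 0  0  0  5 ]
R3 <- R3 - (4)*R2:  [  0   0  -6   6 ]
Upper-triangular form:
[ 5  -1   5  -5 ]
[ 0   2   6   6 ]
[ 0   0  -6   6 ]
[ 0   0   0   5 ]
det(A) = (-1)^0 * (5) * (2) * (-6) * (5) = -300  (0 row swaps -> sign +1)

det(A) = -300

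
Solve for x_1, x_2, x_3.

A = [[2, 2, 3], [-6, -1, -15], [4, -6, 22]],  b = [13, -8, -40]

(3, 5, -1)

Forward elimination on [A|b]:
R2 <- R2 - (-3)*R1:  [  0   5  -6  31 ]
R3 <- R3 - (2)*R1:  [   0  -10   16  -66 ]
R3 <- R3 - (-2)*R2:  [  0   0   4  -4 ]
Row echelon form:
[ 2  2   3  |  13 ]
[ 0  5  -6  |  31 ]
[ 0  0   4  |  -4 ]
Back-substitution:
x_3 = (-4) / 4 = -1
x_2 = (31 - (-6)*(-1)) / 5 = 5
x_1 = (13 - (2)*(5) - (3)*(-1)) / 2 = 3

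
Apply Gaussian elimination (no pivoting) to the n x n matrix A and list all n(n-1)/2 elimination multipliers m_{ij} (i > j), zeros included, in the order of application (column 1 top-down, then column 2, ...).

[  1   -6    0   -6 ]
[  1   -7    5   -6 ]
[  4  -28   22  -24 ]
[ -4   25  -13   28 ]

multipliers: 1, 4, -4, 4, -1, -4

Forward elimination:
R2 <- R2 - (1)*R1:  [  0  -1   5   0 ]
R3 <- R3 - (4)*R1:  [  0  -4  22   0 ]
R4 <- R4 - (-4)*R1:  [   0    1  -13    4 ]
R3 <- R3 - (4)*R2:  [ 0  0  2  0 ]
R4 <- R4 - (-1)*R2:  [  0   0  -8   4 ]
R4 <- R4 - (-4)*R3:  [ 0  0  0  4 ]
Multipliers (in order of application): m_{21} = 1, m_{31} = 4, m_{41} = -4, m_{32} = 4, m_{42} = -1, m_{43} = -4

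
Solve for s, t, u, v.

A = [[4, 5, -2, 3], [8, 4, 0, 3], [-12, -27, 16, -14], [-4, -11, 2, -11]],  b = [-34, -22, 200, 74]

Forward elimination on [A|b]:
R2 <- R2 - (2)*R1:  [  0  -6   4  -3  46 ]
R3 <- R3 - (-3)*R1:  [   0  -12   10   -5   98 ]
R4 <- R4 - (-1)*R1:  [  0  -6   0  -8  40 ]
R3 <- R3 - (2)*R2:  [ 0  0  2  1  6 ]
R4 <- R4 - (1)*R2:  [  0   0  -4  -5  -6 ]
R4 <- R4 - (-2)*R3:  [  0   0   0  -3   6 ]
Row echelon form:
[ 4   5  -2   3  |  -34 ]
[ 0  -6   4  -3  |   46 ]
[ 0   0   2   1  |    6 ]
[ 0   0   0  -3  |    6 ]
Back-substitution:
v = (6) / -3 = -2
u = (6 - (1)*(-2)) / 2 = 4
t = (46 - (4)*(4) - (-3)*(-2)) / -6 = -4
s = (-34 - (5)*(-4) - (-2)*(4) - (3)*(-2)) / 4 = 0

(0, -4, 4, -2)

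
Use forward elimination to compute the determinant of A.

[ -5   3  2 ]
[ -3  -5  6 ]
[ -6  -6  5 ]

det(A) = -142

Forward elimination:
R2 <- R2 - (3/5)*R1:  [     0  -34/5   24/5 ]
R3 <- R3 - (6/5)*R1:  [     0  -48/5   13/5 ]
R3 <- R3 - (24/17)*R2:  [      0       0  -71/17 ]
Upper-triangular form:
[ -5      3       2 ]
[  0  -34/5    24/5 ]
[  0      0  -71/17 ]
det(A) = (-1)^0 * (-5) * (-34/5) * (-71/17) = -142  (0 row swaps -> sign +1)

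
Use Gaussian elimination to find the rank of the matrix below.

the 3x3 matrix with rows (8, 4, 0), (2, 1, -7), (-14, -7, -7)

rank(A) = 2

Row reduction:
R2 <- R2 - (1/4)*R1:  [  0   0  -7 ]
R3 <- R3 - (-7/4)*R1:  [  0   0  -7 ]
R3 <- R3 - (1)*R2:  [ 0  0  0 ]
Row echelon form:
[ 8  4   0 ]
[ 0  0  -7 ]
[ 0  0   0 ]
Nonzero rows / pivot columns: 2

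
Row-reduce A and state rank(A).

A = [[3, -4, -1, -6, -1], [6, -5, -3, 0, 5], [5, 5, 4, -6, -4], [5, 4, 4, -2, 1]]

Row reduction:
R2 <- R2 - (2)*R1:  [  0   3  -1  12   7 ]
R3 <- R3 - (5/3)*R1:  [    0  35/3  17/3     4  -7/3 ]
R4 <- R4 - (5/3)*R1:  [    0  32/3  17/3     8   8/3 ]
R3 <- R3 - (35/9)*R2:  [      0       0    86/9  -128/3  -266/9 ]
R4 <- R4 - (32/9)*R2:  [      0       0    83/9  -104/3  -200/9 ]
R4 <- R4 - (83/86)*R3:  [      0       0       0  280/43  271/43 ]
Row echelon form:
[ 3  -4    -1      -6      -1 ]
[ 0   3    -1      12       7 ]
[ 0   0  86/9  -128/3  -266/9 ]
[ 0   0     0  280/43  271/43 ]
Nonzero rows / pivot columns: 4

rank(A) = 4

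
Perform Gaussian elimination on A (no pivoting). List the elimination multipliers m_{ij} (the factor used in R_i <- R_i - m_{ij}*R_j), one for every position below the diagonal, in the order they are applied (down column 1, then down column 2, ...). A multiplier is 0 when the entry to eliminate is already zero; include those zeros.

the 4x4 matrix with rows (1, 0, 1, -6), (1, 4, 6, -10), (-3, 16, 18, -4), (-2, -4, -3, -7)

multipliers: 1, -3, -2, 4, -1, 4

Forward elimination:
R2 <- R2 - (1)*R1:  [  0   4   5  -4 ]
R3 <- R3 - (-3)*R1:  [   0   16   21  -22 ]
R4 <- R4 - (-2)*R1:  [   0   -4   -1  -19 ]
R3 <- R3 - (4)*R2:  [  0   0   1  -6 ]
R4 <- R4 - (-1)*R2:  [   0    0    4  -23 ]
R4 <- R4 - (4)*R3:  [ 0  0  0  1 ]
Multipliers (in order of application): m_{21} = 1, m_{31} = -3, m_{41} = -2, m_{32} = 4, m_{42} = -1, m_{43} = 4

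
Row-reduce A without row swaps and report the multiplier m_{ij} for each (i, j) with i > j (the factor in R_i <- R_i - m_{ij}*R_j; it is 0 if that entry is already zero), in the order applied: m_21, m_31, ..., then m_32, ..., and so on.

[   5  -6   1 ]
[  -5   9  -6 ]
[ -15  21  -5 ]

Forward elimination:
R2 <- R2 - (-1)*R1:  [  0   3  -5 ]
R3 <- R3 - (-3)*R1:  [  0   3  -2 ]
R3 <- R3 - (1)*R2:  [ 0  0  3 ]
Multipliers (in order of application): m_{21} = -1, m_{31} = -3, m_{32} = 1

multipliers: -1, -3, 1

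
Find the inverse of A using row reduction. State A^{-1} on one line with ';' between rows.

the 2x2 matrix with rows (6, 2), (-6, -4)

inverse = [1/3 1/6; -1/2 -1/2]

Gauss-Jordan on [A | I]:
R1 <- (1/6)*R1:  [   1  1/3  |  1/6    0 ]
R2 <- R2 - (-6)*R1:  [  0  -2  |   1   1 ]
R2 <- (1/-2)*R2:  [    0     1  |  -1/2  -1/2 ]
R1 <- R1 - (1/3)*R2:  [   1    0  |  1/3  1/6 ]
Right block of [I | A^{-1}] is the inverse:
[  1/3   1/6 ]
[ -1/2  -1/2 ]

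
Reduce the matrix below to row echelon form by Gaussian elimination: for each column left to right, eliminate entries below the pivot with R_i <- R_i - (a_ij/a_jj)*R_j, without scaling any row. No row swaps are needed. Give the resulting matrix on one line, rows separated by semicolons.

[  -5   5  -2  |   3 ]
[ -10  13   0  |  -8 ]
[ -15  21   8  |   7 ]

REF = [-5 5 -2 3; 0 3 4 -14; 0 0 6 26]

Forward elimination:
R2 <- R2 - (2)*R1:  [   0    3    4  -14 ]
R3 <- R3 - (3)*R1:  [  0   6  14  -2 ]
R3 <- R3 - (2)*R2:  [  0   0   6  26 ]
Row echelon form:
[ -5  5  -2  |    3 ]
[  0  3   4  |  -14 ]
[  0  0   6  |   26 ]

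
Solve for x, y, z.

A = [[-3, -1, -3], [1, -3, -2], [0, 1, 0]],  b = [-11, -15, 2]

(-1, 2, 4)

Forward elimination on [A|b]:
R2 <- R2 - (-1/3)*R1:  [     0  -10/3     -3  -56/3 ]
R3 <- R3 - (-3/10)*R2:  [     0      0  -9/10  -18/5 ]
Row echelon form:
[ -3     -1     -3  |    -11 ]
[  0  -10/3     -3  |  -56/3 ]
[  0      0  -9/10  |  -18/5 ]
Back-substitution:
z = (-18/5) / (-9/10) = 4
y = (-56/3 - (-3)*(4)) / (-10/3) = 2
x = (-11 - (-1)*(2) - (-3)*(4)) / -3 = -1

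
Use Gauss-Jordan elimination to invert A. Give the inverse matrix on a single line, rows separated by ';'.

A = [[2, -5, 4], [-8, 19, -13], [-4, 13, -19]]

Gauss-Jordan on [A | I]:
R1 <- (1/2)*R1:  [    1  -5/2     2  |   1/2     0     0 ]
R2 <- R2 - (-8)*R1:  [  0  -1   3  |   4   1   0 ]
R3 <- R3 - (-4)*R1:  [   0    3  -11  |    2    0    1 ]
R2 <- (1/-1)*R2:  [  0   1  -3  |  -4  -1   0 ]
R1 <- R1 - (-5/2)*R2:  [     1      0  -11/2  |  -19/2   -5/2      0 ]
R3 <- R3 - (3)*R2:  [  0   0  -2  |  14   3   1 ]
R3 <- (1/-2)*R3:  [    0     0     1  |    -7  -3/2  -1/2 ]
R1 <- R1 - (-11/2)*R3:  [     1      0      0  |    -48  -43/4  -11/4 ]
R2 <- R2 - (-3)*R3:  [     0      1      0  |    -25  -11/2   -3/2 ]
Right block of [I | A^{-1}] is the inverse:
[ -48  -43/4  -11/4 ]
[ -25  -11/2   -3/2 ]
[  -7   -3/2   -1/2 ]

inverse = [-48 -43/4 -11/4; -25 -11/2 -3/2; -7 -3/2 -1/2]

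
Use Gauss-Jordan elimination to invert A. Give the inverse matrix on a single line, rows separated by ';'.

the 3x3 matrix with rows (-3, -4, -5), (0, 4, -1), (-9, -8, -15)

inverse = [17/3 5/3 -2; -3/4 0 1/4; -3 -1 1]

Gauss-Jordan on [A | I]:
R1 <- (1/-3)*R1:  [    1   4/3   5/3  |  -1/3     0     0 ]
R3 <- R3 - (-9)*R1:  [  0   4   0  |  -3   0   1 ]
R2 <- (1/4)*R2:  [    0     1  -1/4  |     0   1/4     0 ]
R1 <- R1 - (4/3)*R2:  [    1     0     2  |  -1/3  -1/3     0 ]
R3 <- R3 - (4)*R2:  [  0   0   1  |  -3  -1   1 ]
R1 <- R1 - (2)*R3:  [    1     0     0  |  17/3   5/3    -2 ]
R2 <- R2 - (-1/4)*R3:  [    0     1     0  |  -3/4     0   1/4 ]
Right block of [I | A^{-1}] is the inverse:
[ 17/3  5/3   -2 ]
[ -3/4    0  1/4 ]
[   -3   -1    1 ]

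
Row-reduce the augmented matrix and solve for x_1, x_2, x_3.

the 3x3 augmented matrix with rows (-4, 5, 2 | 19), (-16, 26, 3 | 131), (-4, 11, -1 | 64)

Forward elimination on [A|b]:
R2 <- R2 - (4)*R1:  [  0   6  -5  55 ]
R3 <- R3 - (1)*R1:  [  0   6  -3  45 ]
R3 <- R3 - (1)*R2:  [   0    0    2  -10 ]
Row echelon form:
[ -4  5   2  |   19 ]
[  0  6  -5  |   55 ]
[  0  0   2  |  -10 ]
Back-substitution:
x_3 = (-10) / 2 = -5
x_2 = (55 - (-5)*(-5)) / 6 = 5
x_1 = (19 - (5)*(5) - (2)*(-5)) / -4 = -1

(-1, 5, -5)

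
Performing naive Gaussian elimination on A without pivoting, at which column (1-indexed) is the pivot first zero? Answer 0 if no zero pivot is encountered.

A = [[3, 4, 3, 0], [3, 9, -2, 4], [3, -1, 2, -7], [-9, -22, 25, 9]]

Naive forward elimination:
R2 <- R2 - (1)*R1:  [  0   5  -5   4 ]
R3 <- R3 - (1)*R1:  [  0  -5  -1  -7 ]
R4 <- R4 - (-3)*R1:  [   0  -10   34    9 ]
R3 <- R3 - (-1)*R2:  [  0   0  -6  -3 ]
R4 <- R4 - (-2)*R2:  [  0   0  24  17 ]
R4 <- R4 - (-4)*R3:  [ 0  0  0  5 ]
All pivots nonzero; naive elimination completes without hitting a zero pivot.

first zero-pivot column = 0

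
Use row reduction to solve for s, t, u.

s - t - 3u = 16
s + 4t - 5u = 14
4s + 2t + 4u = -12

Forward elimination on [A|b]:
R2 <- R2 - (1)*R1:  [  0   5  -2  -2 ]
R3 <- R3 - (4)*R1:  [   0    6   16  -76 ]
R3 <- R3 - (6/5)*R2:  [      0       0    92/5  -368/5 ]
Row echelon form:
[ 1  -1    -3  |      16 ]
[ 0   5    -2  |      -2 ]
[ 0   0  92/5  |  -368/5 ]
Back-substitution:
u = (-368/5) / (92/5) = -4
t = (-2 - (-2)*(-4)) / 5 = -2
s = (16 - (-1)*(-2) - (-3)*(-4)) / 1 = 2

(2, -2, -4)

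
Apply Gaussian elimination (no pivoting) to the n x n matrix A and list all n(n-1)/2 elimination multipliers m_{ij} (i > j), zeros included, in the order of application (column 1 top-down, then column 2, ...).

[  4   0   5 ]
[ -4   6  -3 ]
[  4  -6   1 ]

Forward elimination:
R2 <- R2 - (-1)*R1:  [ 0  6  2 ]
R3 <- R3 - (1)*R1:  [  0  -6  -4 ]
R3 <- R3 - (-1)*R2:  [  0   0  -2 ]
Multipliers (in order of application): m_{21} = -1, m_{31} = 1, m_{32} = -1

multipliers: -1, 1, -1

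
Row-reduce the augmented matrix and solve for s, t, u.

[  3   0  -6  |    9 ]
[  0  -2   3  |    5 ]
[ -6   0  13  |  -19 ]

Forward elimination on [A|b]:
R3 <- R3 - (-2)*R1:  [  0   0   1  -1 ]
Row echelon form:
[ 3   0  -6  |   9 ]
[ 0  -2   3  |   5 ]
[ 0   0   1  |  -1 ]
Back-substitution:
u = (-1) / 1 = -1
t = (5 - (3)*(-1)) / -2 = -4
s = (9 - (-6)*(-1)) / 3 = 1

(1, -4, -1)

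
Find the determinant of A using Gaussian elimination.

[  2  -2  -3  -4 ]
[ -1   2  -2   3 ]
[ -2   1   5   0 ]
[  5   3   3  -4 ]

det(A) = 237

Forward elimination:
R2 <- R2 - (-1/2)*R1:  [    0     1  -7/2     1 ]
R3 <- R3 - (-1)*R1:  [  0  -1   2  -4 ]
R4 <- R4 - (5/2)*R1:  [    0     8  21/2     6 ]
R3 <- R3 - (-1)*R2:  [    0     0  -3/2    -3 ]
R4 <- R4 - (8)*R2:  [    0     0  77/2    -2 ]
R4 <- R4 - (-77/3)*R3:  [   0    0    0  -79 ]
Upper-triangular form:
[ 2  -2    -3   -4 ]
[ 0   1  -7/2    1 ]
[ 0   0  -3/2   -3 ]
[ 0   0     0  -79 ]
det(A) = (-1)^0 * (2) * (1) * (-3/2) * (-79) = 237  (0 row swaps -> sign +1)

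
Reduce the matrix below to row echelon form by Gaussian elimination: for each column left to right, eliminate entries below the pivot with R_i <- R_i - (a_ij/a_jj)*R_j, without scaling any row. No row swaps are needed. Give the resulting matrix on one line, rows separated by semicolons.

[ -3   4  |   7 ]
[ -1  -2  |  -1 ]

REF = [-3 4 7; 0 -10/3 -10/3]

Forward elimination:
R2 <- R2 - (1/3)*R1:  [     0  -10/3  -10/3 ]
Row echelon form:
[ -3      4  |      7 ]
[  0  -10/3  |  -10/3 ]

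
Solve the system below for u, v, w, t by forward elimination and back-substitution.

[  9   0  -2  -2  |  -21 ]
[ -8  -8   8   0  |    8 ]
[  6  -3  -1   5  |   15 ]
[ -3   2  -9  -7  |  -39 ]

(-1, 1, 1, 5)

Forward elimination on [A|b]:
R2 <- R2 - (-8/9)*R1:  [     0     -8   56/9  -16/9  -32/3 ]
R3 <- R3 - (2/3)*R1:  [    0    -3   1/3  19/3    29 ]
R4 <- R4 - (-1/3)*R1:  [     0      2  -29/3  -23/3    -46 ]
R3 <- R3 - (3/8)*R2:  [  0   0  -2   7  33 ]
R4 <- R4 - (-1/4)*R2:  [      0       0   -73/9   -73/9  -146/3 ]
R4 <- R4 - (73/18)*R3:  [      0       0       0   -73/2  -365/2 ]
Row echelon form:
[ 9   0    -2     -2  |     -21 ]
[ 0  -8  56/9  -16/9  |   -32/3 ]
[ 0   0    -2      7  |      33 ]
[ 0   0     0  -73/2  |  -365/2 ]
Back-substitution:
t = (-365/2) / (-73/2) = 5
w = (33 - (7)*(5)) / -2 = 1
v = (-32/3 - (56/9)*(1) - (-16/9)*(5)) / -8 = 1
u = (-21 - (-2)*(1) - (-2)*(5)) / 9 = -1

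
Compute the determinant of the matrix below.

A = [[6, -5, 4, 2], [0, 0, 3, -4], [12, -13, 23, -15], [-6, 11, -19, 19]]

Forward elimination:
R3 <- R3 - (2)*R1:  [   0   -3   15  -19 ]
R4 <- R4 - (-1)*R1:  [   0    6  -15   21 ]
R2 <-> R3   (pivot in column 2 was zero)
[ 6  -5    4    2 ]
[ 0  -3   15  -19 ]
[ 0   0    3   -4 ]
[ 0   6  -15   21 ]
R4 <- R4 - (-2)*R2:  [   0    0   15  -17 ]
R4 <- R4 - (5)*R3:  [ 0  0  0  3 ]
Upper-triangular form:
[ 6  -5   4    2 ]
[ 0  -3  15  -19 ]
[ 0   0   3   -4 ]
[ 0   0   0    3 ]
det(A) = (-1)^1 * (6) * (-3) * (3) * (3) = 162  (1 row swap -> sign -1)

det(A) = 162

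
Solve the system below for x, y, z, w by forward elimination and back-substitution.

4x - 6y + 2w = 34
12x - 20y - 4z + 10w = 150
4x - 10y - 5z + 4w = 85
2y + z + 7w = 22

(0, -4, -5, 5)

Forward elimination on [A|b]:
R2 <- R2 - (3)*R1:  [  0  -2  -4   4  48 ]
R3 <- R3 - (1)*R1:  [  0  -4  -5   2  51 ]
R3 <- R3 - (2)*R2:  [   0    0    3   -6  -45 ]
R4 <- R4 - (-1)*R2:  [  0   0  -3  11  70 ]
R4 <- R4 - (-1)*R3:  [  0   0   0   5  25 ]
Row echelon form:
[ 4  -6   0   2  |   34 ]
[ 0  -2  -4   4  |   48 ]
[ 0   0   3  -6  |  -45 ]
[ 0   0   0   5  |   25 ]
Back-substitution:
w = (25) / 5 = 5
z = (-45 - (-6)*(5)) / 3 = -5
y = (48 - (-4)*(-5) - (4)*(5)) / -2 = -4
x = (34 - (-6)*(-4) - (2)*(5)) / 4 = 0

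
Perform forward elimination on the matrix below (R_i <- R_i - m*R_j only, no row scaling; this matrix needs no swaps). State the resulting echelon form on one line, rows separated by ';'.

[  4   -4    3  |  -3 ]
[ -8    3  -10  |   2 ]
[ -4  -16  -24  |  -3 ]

Forward elimination:
R2 <- R2 - (-2)*R1:  [  0  -5  -4  -4 ]
R3 <- R3 - (-1)*R1:  [   0  -20  -21   -6 ]
R3 <- R3 - (4)*R2:  [  0   0  -5  10 ]
Row echelon form:
[ 4  -4   3  |  -3 ]
[ 0  -5  -4  |  -4 ]
[ 0   0  -5  |  10 ]

REF = [4 -4 3 -3; 0 -5 -4 -4; 0 0 -5 10]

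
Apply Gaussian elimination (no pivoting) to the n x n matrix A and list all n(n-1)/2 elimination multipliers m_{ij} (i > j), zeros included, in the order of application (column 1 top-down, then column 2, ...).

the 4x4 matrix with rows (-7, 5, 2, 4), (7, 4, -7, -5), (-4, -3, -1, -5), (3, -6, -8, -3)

Forward elimination:
R2 <- R2 - (-1)*R1:  [  0   9  -5  -1 ]
R3 <- R3 - (4/7)*R1:  [     0  -41/7  -15/7  -51/7 ]
R4 <- R4 - (-3/7)*R1:  [     0  -27/7  -50/7   -9/7 ]
R3 <- R3 - (-41/63)*R2:  [       0        0  -340/63  -500/63 ]
R4 <- R4 - (-3/7)*R2:  [     0      0  -65/7  -12/7 ]
R4 <- R4 - (117/68)*R3:  [      0       0       0  203/17 ]
Multipliers (in order of application): m_{21} = -1, m_{31} = 4/7, m_{41} = -3/7, m_{32} = -41/63, m_{42} = -3/7, m_{43} = 117/68

multipliers: -1, 4/7, -3/7, -41/63, -3/7, 117/68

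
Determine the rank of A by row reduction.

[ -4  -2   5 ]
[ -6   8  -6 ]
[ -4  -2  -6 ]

rank(A) = 3

Row reduction:
R2 <- R2 - (3/2)*R1:  [     0     11  -27/2 ]
R3 <- R3 - (1)*R1:  [   0    0  -11 ]
Row echelon form:
[ -4  -2      5 ]
[  0  11  -27/2 ]
[  0   0    -11 ]
Nonzero rows / pivot columns: 3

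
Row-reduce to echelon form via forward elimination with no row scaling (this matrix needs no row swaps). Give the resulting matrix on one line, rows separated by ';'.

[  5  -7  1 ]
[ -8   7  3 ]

Forward elimination:
R2 <- R2 - (-8/5)*R1:  [     0  -21/5   23/5 ]
Row echelon form:
[ 5     -7     1 ]
[ 0  -21/5  23/5 ]

REF = [5 -7 1; 0 -21/5 23/5]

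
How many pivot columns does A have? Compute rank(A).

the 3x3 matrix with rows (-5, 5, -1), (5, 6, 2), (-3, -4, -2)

Row reduction:
R2 <- R2 - (-1)*R1:  [  0  11   1 ]
R3 <- R3 - (3/5)*R1:  [    0    -7  -7/5 ]
R3 <- R3 - (-7/11)*R2:  [      0       0  -42/55 ]
Row echelon form:
[ -5   5      -1 ]
[  0  11       1 ]
[  0   0  -42/55 ]
Nonzero rows / pivot columns: 3

rank(A) = 3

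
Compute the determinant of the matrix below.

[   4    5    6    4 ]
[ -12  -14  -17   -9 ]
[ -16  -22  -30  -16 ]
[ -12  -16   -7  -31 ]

Forward elimination:
R2 <- R2 - (-3)*R1:  [ 0  1  1  3 ]
R3 <- R3 - (-4)*R1:  [  0  -2  -6   0 ]
R4 <- R4 - (-3)*R1:  [   0   -1   11  -19 ]
R3 <- R3 - (-2)*R2:  [  0   0  -4   6 ]
R4 <- R4 - (-1)*R2:  [   0    0   12  -16 ]
R4 <- R4 - (-3)*R3:  [ 0  0  0  2 ]
Upper-triangular form:
[ 4  5   6  4 ]
[ 0  1   1  3 ]
[ 0  0  -4  6 ]
[ 0  0   0  2 ]
det(A) = (-1)^0 * (4) * (1) * (-4) * (2) = -32  (0 row swaps -> sign +1)

det(A) = -32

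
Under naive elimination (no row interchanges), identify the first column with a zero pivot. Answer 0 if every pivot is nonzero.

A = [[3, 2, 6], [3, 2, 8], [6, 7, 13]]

first zero-pivot column = 2

Naive forward elimination:
R2 <- R2 - (1)*R1:  [ 0  0  2 ]
R3 <- R3 - (2)*R1:  [ 0  3  1 ]
Matrix at this point:
[ 3  2  6 ]
[ 0  0  2 ]
[ 0  3  1 ]
Pivot entry (2,2) is zero but row 3 has 3 in column 2 -> naive elimination stops; a row interchange (e.g. R2 <-> R3) would be required here.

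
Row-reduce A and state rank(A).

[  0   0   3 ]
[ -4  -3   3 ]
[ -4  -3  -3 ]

rank(A) = 2

Row reduction:
R1 <-> R2   (pivot in column 1 was zero)
[ -4  -3   3 ]
[  0   0   3 ]
[ -4  -3  -3 ]
R3 <- R3 - (1)*R1:  [  0   0  -6 ]
R3 <- R3 - (-2)*R2:  [ 0  0  0 ]
Row echelon form:
[ -4  -3  3 ]
[  0   0  3 ]
[  0   0  0 ]
Nonzero rows / pivot columns: 2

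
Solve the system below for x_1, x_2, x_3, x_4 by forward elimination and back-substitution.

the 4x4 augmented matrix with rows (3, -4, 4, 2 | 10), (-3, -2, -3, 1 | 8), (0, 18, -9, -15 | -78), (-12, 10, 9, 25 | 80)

Forward elimination on [A|b]:
R2 <- R2 - (-1)*R1:  [  0  -6   1   3  18 ]
R4 <- R4 - (-4)*R1:  [   0   -6   25   33  120 ]
R3 <- R3 - (-3)*R2:  [   0    0   -6   -6  -24 ]
R4 <- R4 - (1)*R2:  [   0    0   24   30  102 ]
R4 <- R4 - (-4)*R3:  [ 0  0  0  6  6 ]
Row echelon form:
[ 3  -4   4   2  |   10 ]
[ 0  -6   1   3  |   18 ]
[ 0   0  -6  -6  |  -24 ]
[ 0   0   0   6  |    6 ]
Back-substitution:
x_4 = (6) / 6 = 1
x_3 = (-24 - (-6)*(1)) / -6 = 3
x_2 = (18 - (1)*(3) - (3)*(1)) / -6 = -2
x_1 = (10 - (-4)*(-2) - (4)*(3) - (2)*(1)) / 3 = -4

(-4, -2, 3, 1)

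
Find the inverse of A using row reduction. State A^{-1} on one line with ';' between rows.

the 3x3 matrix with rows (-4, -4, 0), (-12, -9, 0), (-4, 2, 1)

inverse = [3/4 -1/3 0; -1 1/3 0; 5 -2 1]

Gauss-Jordan on [A | I]:
R1 <- (1/-4)*R1:  [    1     1     0  |  -1/4     0     0 ]
R2 <- R2 - (-12)*R1:  [  0   3   0  |  -3   1   0 ]
R3 <- R3 - (-4)*R1:  [  0   6   1  |  -1   0   1 ]
R2 <- (1/3)*R2:  [   0    1    0  |   -1  1/3    0 ]
R1 <- R1 - (1)*R2:  [    1     0     0  |   3/4  -1/3     0 ]
R3 <- R3 - (6)*R2:  [  0   0   1  |   5  -2   1 ]
Right block of [I | A^{-1}] is the inverse:
[ 3/4  -1/3  0 ]
[  -1   1/3  0 ]
[   5    -2  1 ]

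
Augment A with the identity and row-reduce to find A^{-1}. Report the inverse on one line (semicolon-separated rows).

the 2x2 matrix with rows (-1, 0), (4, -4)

inverse = [-1 0; -1 -1/4]

Gauss-Jordan on [A | I]:
R1 <- (1/-1)*R1:  [  1   0  |  -1   0 ]
R2 <- R2 - (4)*R1:  [  0  -4  |   4   1 ]
R2 <- (1/-4)*R2:  [    0     1  |    -1  -1/4 ]
Right block of [I | A^{-1}] is the inverse:
[ -1     0 ]
[ -1  -1/4 ]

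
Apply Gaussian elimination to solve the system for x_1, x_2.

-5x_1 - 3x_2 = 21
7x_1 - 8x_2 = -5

(-3, -2)

Forward elimination on [A|b]:
R2 <- R2 - (-7/5)*R1:  [     0  -61/5  122/5 ]
Row echelon form:
[ -5     -3  |     21 ]
[  0  -61/5  |  122/5 ]
Back-substitution:
x_2 = (122/5) / (-61/5) = -2
x_1 = (21 - (-3)*(-2)) / -5 = -3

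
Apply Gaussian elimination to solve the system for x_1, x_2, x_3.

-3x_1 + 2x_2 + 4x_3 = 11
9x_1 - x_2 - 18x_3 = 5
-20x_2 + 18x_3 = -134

(-5, 4, -3)

Forward elimination on [A|b]:
R2 <- R2 - (-3)*R1:  [  0   5  -6  38 ]
R3 <- R3 - (-4)*R2:  [  0   0  -6  18 ]
Row echelon form:
[ -3  2   4  |  11 ]
[  0  5  -6  |  38 ]
[  0  0  -6  |  18 ]
Back-substitution:
x_3 = (18) / -6 = -3
x_2 = (38 - (-6)*(-3)) / 5 = 4
x_1 = (11 - (2)*(4) - (4)*(-3)) / -3 = -5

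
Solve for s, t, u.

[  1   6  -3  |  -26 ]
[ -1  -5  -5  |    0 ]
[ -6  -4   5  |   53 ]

Forward elimination on [A|b]:
R2 <- R2 - (-1)*R1:  [   0    1   -8  -26 ]
R3 <- R3 - (-6)*R1:  [    0    32   -13  -103 ]
R3 <- R3 - (32)*R2:  [   0    0  243  729 ]
Row echelon form:
[ 1  6   -3  |  -26 ]
[ 0  1   -8  |  -26 ]
[ 0  0  243  |  729 ]
Back-substitution:
u = (729) / 243 = 3
t = (-26 - (-8)*(3)) / 1 = -2
s = (-26 - (6)*(-2) - (-3)*(3)) / 1 = -5

(-5, -2, 3)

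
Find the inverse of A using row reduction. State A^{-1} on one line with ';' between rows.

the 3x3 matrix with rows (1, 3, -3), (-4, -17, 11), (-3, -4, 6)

Gauss-Jordan on [A | I]:
R2 <- R2 - (-4)*R1:  [  0  -5  -1  |   4   1   0 ]
R3 <- R3 - (-3)*R1:  [  0   5  -3  |   3   0   1 ]
R2 <- (1/-5)*R2:  [    0     1   1/5  |  -4/5  -1/5     0 ]
R1 <- R1 - (3)*R2:  [     1      0  -18/5  |   17/5    3/5      0 ]
R3 <- R3 - (5)*R2:  [  0   0  -4  |   7   1   1 ]
R3 <- (1/-4)*R3:  [    0     0     1  |  -7/4  -1/4  -1/4 ]
R1 <- R1 - (-18/5)*R3:  [      1       0       0  |  -29/10   -3/10   -9/10 ]
R2 <- R2 - (1/5)*R3:  [     0      1      0  |  -9/20  -3/20   1/20 ]
Right block of [I | A^{-1}] is the inverse:
[ -29/10  -3/10  -9/10 ]
[  -9/20  -3/20   1/20 ]
[   -7/4   -1/4   -1/4 ]

inverse = [-29/10 -3/10 -9/10; -9/20 -3/20 1/20; -7/4 -1/4 -1/4]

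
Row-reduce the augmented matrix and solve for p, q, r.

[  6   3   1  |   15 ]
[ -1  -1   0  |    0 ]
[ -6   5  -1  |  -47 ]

Forward elimination on [A|b]:
R2 <- R2 - (-1/6)*R1:  [    0  -1/2   1/6   5/2 ]
R3 <- R3 - (-1)*R1:  [   0    8    0  -32 ]
R3 <- R3 - (-16)*R2:  [   0    0  8/3    8 ]
Row echelon form:
[ 6     3    1  |   15 ]
[ 0  -1/2  1/6  |  5/2 ]
[ 0     0  8/3  |    8 ]
Back-substitution:
r = (8) / (8/3) = 3
q = (5/2 - (1/6)*(3)) / (-1/2) = -4
p = (15 - (3)*(-4) - (1)*(3)) / 6 = 4

(4, -4, 3)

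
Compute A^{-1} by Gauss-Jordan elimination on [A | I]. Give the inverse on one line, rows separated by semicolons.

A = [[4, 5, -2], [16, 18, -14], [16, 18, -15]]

inverse = [-9/4 39/8 -17/4; 2 -7/2 3; 0 1 -1]

Gauss-Jordan on [A | I]:
R1 <- (1/4)*R1:  [    1   5/4  -1/2  |   1/4     0     0 ]
R2 <- R2 - (16)*R1:  [  0  -2  -6  |  -4   1   0 ]
R3 <- R3 - (16)*R1:  [  0  -2  -7  |  -4   0   1 ]
R2 <- (1/-2)*R2:  [    0     1     3  |     2  -1/2     0 ]
R1 <- R1 - (5/4)*R2:  [     1      0  -17/4  |   -9/4    5/8      0 ]
R3 <- R3 - (-2)*R2:  [  0   0  -1  |   0  -1   1 ]
R3 <- (1/-1)*R3:  [  0   0   1  |   0   1  -1 ]
R1 <- R1 - (-17/4)*R3:  [     1      0      0  |   -9/4   39/8  -17/4 ]
R2 <- R2 - (3)*R3:  [    0     1     0  |     2  -7/2     3 ]
Right block of [I | A^{-1}] is the inverse:
[ -9/4  39/8  -17/4 ]
[    2  -7/2      3 ]
[    0     1     -1 ]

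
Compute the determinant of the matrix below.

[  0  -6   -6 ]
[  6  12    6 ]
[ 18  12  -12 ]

det(A) = -216

Forward elimination:
R1 <-> R2   (pivot in column 1 was zero)
[  6  12    6 ]
[  0  -6   -6 ]
[ 18  12  -12 ]
R3 <- R3 - (3)*R1:  [   0  -24  -30 ]
R3 <- R3 - (4)*R2:  [  0   0  -6 ]
Upper-triangular form:
[ 6  12   6 ]
[ 0  -6  -6 ]
[ 0   0  -6 ]
det(A) = (-1)^1 * (6) * (-6) * (-6) = -216  (1 row swap -> sign -1)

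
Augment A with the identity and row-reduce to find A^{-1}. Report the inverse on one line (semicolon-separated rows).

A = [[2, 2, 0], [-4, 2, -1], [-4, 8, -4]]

Gauss-Jordan on [A | I]:
R1 <- (1/2)*R1:  [   1    1    0  |  1/2    0    0 ]
R2 <- R2 - (-4)*R1:  [  0   6  -1  |   2   1   0 ]
R3 <- R3 - (-4)*R1:  [  0  12  -4  |   2   0   1 ]
R2 <- (1/6)*R2:  [    0     1  -1/6  |   1/3   1/6     0 ]
R1 <- R1 - (1)*R2:  [    1     0   1/6  |   1/6  -1/6     0 ]
R3 <- R3 - (12)*R2:  [  0   0  -2  |  -2  -2   1 ]
R3 <- (1/-2)*R3:  [    0     0     1  |     1     1  -1/2 ]
R1 <- R1 - (1/6)*R3:  [    1     0     0  |     0  -1/3  1/12 ]
R2 <- R2 - (-1/6)*R3:  [     0      1      0  |    1/2    1/3  -1/12 ]
Right block of [I | A^{-1}] is the inverse:
[   0  -1/3   1/12 ]
[ 1/2   1/3  -1/12 ]
[   1     1   -1/2 ]

inverse = [0 -1/3 1/12; 1/2 1/3 -1/12; 1 1 -1/2]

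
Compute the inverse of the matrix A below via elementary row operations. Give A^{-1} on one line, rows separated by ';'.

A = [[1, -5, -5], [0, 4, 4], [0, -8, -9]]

inverse = [1 5/4 0; 0 9/4 1; 0 -2 -1]

Gauss-Jordan on [A | I]:
R2 <- (1/4)*R2:  [   0    1    1  |    0  1/4    0 ]
R1 <- R1 - (-5)*R2:  [   1    0    0  |    1  5/4    0 ]
R3 <- R3 - (-8)*R2:  [  0   0  -1  |   0   2   1 ]
R3 <- (1/-1)*R3:  [  0   0   1  |   0  -2  -1 ]
R2 <- R2 - (1)*R3:  [   0    1    0  |    0  9/4    1 ]
Right block of [I | A^{-1}] is the inverse:
[ 1  5/4   0 ]
[ 0  9/4   1 ]
[ 0   -2  -1 ]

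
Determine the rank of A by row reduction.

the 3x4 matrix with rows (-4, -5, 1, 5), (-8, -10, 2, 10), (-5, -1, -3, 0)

Row reduction:
R2 <- R2 - (2)*R1:  [ 0  0  0  0 ]
R3 <- R3 - (5/4)*R1:  [     0   21/4  -17/4  -25/4 ]
R2 <-> R3   (pivot in column 2 was zero)
[ -4    -5      1      5 ]
[  0  21/4  -17/4  -25/4 ]
[  0     0      0      0 ]
Row echelon form:
[ -4    -5      1      5 ]
[  0  21/4  -17/4  -25/4 ]
[  0     0      0      0 ]
Nonzero rows / pivot columns: 2

rank(A) = 2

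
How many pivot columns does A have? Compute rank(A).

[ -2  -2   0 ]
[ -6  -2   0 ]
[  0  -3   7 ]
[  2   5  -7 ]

Row reduction:
R2 <- R2 - (3)*R1:  [ 0  4  0 ]
R4 <- R4 - (-1)*R1:  [  0   3  -7 ]
R3 <- R3 - (-3/4)*R2:  [ 0  0  7 ]
R4 <- R4 - (3/4)*R2:  [  0   0  -7 ]
R4 <- R4 - (-1)*R3:  [ 0  0  0 ]
Row echelon form:
[ -2  -2  0 ]
[  0   4  0 ]
[  0   0  7 ]
[  0   0  0 ]
Nonzero rows / pivot columns: 3

rank(A) = 3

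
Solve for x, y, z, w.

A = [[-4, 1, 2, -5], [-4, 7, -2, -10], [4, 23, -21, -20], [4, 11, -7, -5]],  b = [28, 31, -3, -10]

(1, -1, 4, -5)

Forward elimination on [A|b]:
R2 <- R2 - (1)*R1:  [  0   6  -4  -5   3 ]
R3 <- R3 - (-1)*R1:  [   0   24  -19  -25   25 ]
R4 <- R4 - (-1)*R1:  [   0   12   -5  -10   18 ]
R3 <- R3 - (4)*R2:  [  0   0  -3  -5  13 ]
R4 <- R4 - (2)*R2:  [  0   0   3   0  12 ]
R4 <- R4 - (-1)*R3:  [  0   0   0  -5  25 ]
Row echelon form:
[ -4  1   2  -5  |  28 ]
[  0  6  -4  -5  |   3 ]
[  0  0  -3  -5  |  13 ]
[  0  0   0  -5  |  25 ]
Back-substitution:
w = (25) / -5 = -5
z = (13 - (-5)*(-5)) / -3 = 4
y = (3 - (-4)*(4) - (-5)*(-5)) / 6 = -1
x = (28 - (1)*(-1) - (2)*(4) - (-5)*(-5)) / -4 = 1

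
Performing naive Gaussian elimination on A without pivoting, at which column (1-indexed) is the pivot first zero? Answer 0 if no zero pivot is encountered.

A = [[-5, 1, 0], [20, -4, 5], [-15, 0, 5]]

first zero-pivot column = 2

Naive forward elimination:
R2 <- R2 - (-4)*R1:  [ 0  0  5 ]
R3 <- R3 - (3)*R1:  [  0  -3   5 ]
Matrix at this point:
[ -5   1  0 ]
[  0   0  5 ]
[  0  -3  5 ]
Pivot entry (2,2) is zero but row 3 has -3 in column 2 -> naive elimination stops; a row interchange (e.g. R2 <-> R3) would be required here.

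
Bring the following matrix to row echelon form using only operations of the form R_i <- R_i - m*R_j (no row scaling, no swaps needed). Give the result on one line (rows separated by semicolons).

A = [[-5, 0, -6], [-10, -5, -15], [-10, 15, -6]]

REF = [-5 0 -6; 0 -5 -3; 0 0 -3]

Forward elimination:
R2 <- R2 - (2)*R1:  [  0  -5  -3 ]
R3 <- R3 - (2)*R1:  [  0  15   6 ]
R3 <- R3 - (-3)*R2:  [  0   0  -3 ]
Row echelon form:
[ -5   0  -6 ]
[  0  -5  -3 ]
[  0   0  -3 ]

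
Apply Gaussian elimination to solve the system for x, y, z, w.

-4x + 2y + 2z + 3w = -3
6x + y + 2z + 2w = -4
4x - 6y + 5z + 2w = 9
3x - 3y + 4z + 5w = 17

Forward elimination on [A|b]:
R2 <- R2 - (-3/2)*R1:  [     0      4      5   13/2  -17/2 ]
R3 <- R3 - (-1)*R1:  [  0  -4   7   5   6 ]
R4 <- R4 - (-3/4)*R1:  [    0  -3/2  11/2  29/4  59/4 ]
R3 <- R3 - (-1)*R2:  [    0     0    12  23/2  -5/2 ]
R4 <- R4 - (-3/8)*R2:  [      0       0    59/8  155/16  185/16 ]
R4 <- R4 - (59/96)*R3:  [        0         0         0   503/192  2515/192 ]
Row echelon form:
[ -4  2   2        3  |        -3 ]
[  0  4   5     13/2  |     -17/2 ]
[  0  0  12     23/2  |      -5/2 ]
[  0  0   0  503/192  |  2515/192 ]
Back-substitution:
w = (2515/192) / (503/192) = 5
z = (-5/2 - (23/2)*(5)) / 12 = -5
y = (-17/2 - (5)*(-5) - (13/2)*(5)) / 4 = -4
x = (-3 - (2)*(-4) - (2)*(-5) - (3)*(5)) / -4 = 0

(0, -4, -5, 5)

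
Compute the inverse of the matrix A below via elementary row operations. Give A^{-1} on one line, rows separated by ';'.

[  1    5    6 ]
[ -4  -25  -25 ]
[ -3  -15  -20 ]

inverse = [25/2 1 5/2; -1/2 -1/5 1/10; -3/2 0 -1/2]

Gauss-Jordan on [A | I]:
R2 <- R2 - (-4)*R1:  [  0  -5  -1  |   4   1   0 ]
R3 <- R3 - (-3)*R1:  [  0   0  -2  |   3   0   1 ]
R2 <- (1/-5)*R2:  [    0     1   1/5  |  -4/5  -1/5     0 ]
R1 <- R1 - (5)*R2:  [ 1  0  5  |  5  1  0 ]
R3 <- (1/-2)*R3:  [    0     0     1  |  -3/2     0  -1/2 ]
R1 <- R1 - (5)*R3:  [    1     0     0  |  25/2     1   5/2 ]
R2 <- R2 - (1/5)*R3:  [    0     1     0  |  -1/2  -1/5  1/10 ]
Right block of [I | A^{-1}] is the inverse:
[ 25/2     1   5/2 ]
[ -1/2  -1/5  1/10 ]
[ -3/2     0  -1/2 ]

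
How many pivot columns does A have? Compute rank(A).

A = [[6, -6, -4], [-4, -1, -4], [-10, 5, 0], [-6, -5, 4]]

Row reduction:
R2 <- R2 - (-2/3)*R1:  [     0     -5  -20/3 ]
R3 <- R3 - (-5/3)*R1:  [     0     -5  -20/3 ]
R4 <- R4 - (-1)*R1:  [   0  -11    0 ]
R3 <- R3 - (1)*R2:  [ 0  0  0 ]
R4 <- R4 - (11/5)*R2:  [    0     0  44/3 ]
R3 <-> R4   (pivot in column 3 was zero)
[ 6  -6     -4 ]
[ 0  -5  -20/3 ]
[ 0   0   44/3 ]
[ 0   0      0 ]
Row echelon form:
[ 6  -6     -4 ]
[ 0  -5  -20/3 ]
[ 0   0   44/3 ]
[ 0   0      0 ]
Nonzero rows / pivot columns: 3

rank(A) = 3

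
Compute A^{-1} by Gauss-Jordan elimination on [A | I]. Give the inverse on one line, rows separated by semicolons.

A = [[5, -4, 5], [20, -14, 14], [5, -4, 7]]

Gauss-Jordan on [A | I]:
R1 <- (1/5)*R1:  [    1  -4/5     1  |   1/5     0     0 ]
R2 <- R2 - (20)*R1:  [  0   2  -6  |  -4   1   0 ]
R3 <- R3 - (5)*R1:  [  0   0   2  |  -1   0   1 ]
R2 <- (1/2)*R2:  [   0    1   -3  |   -2  1/2    0 ]
R1 <- R1 - (-4/5)*R2:  [    1     0  -7/5  |  -7/5   2/5     0 ]
R3 <- (1/2)*R3:  [    0     0     1  |  -1/2     0   1/2 ]
R1 <- R1 - (-7/5)*R3:  [      1       0       0  |  -21/10     2/5    7/10 ]
R2 <- R2 - (-3)*R3:  [    0     1     0  |  -7/2   1/2   3/2 ]
Right block of [I | A^{-1}] is the inverse:
[ -21/10  2/5  7/10 ]
[   -7/2  1/2   3/2 ]
[   -1/2    0   1/2 ]

inverse = [-21/10 2/5 7/10; -7/2 1/2 3/2; -1/2 0 1/2]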